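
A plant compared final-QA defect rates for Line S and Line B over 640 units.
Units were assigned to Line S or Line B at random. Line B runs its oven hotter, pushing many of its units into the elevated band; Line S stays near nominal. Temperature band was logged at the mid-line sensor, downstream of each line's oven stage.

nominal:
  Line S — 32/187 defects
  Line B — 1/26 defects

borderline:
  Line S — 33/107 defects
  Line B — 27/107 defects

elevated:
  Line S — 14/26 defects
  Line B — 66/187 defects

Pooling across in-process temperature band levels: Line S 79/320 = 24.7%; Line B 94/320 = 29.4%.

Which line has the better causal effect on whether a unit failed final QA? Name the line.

In-process temperature band is recorded after the line and is itself shifted by it — it sits on the causal path from line to outcome. Conditioning on a mediator would strip out part of the effect we want; the pooled comparison gives the total causal effect.
Pooled: Line S 24.7% vs Line B 29.4%; Line S is lower overall.

Line S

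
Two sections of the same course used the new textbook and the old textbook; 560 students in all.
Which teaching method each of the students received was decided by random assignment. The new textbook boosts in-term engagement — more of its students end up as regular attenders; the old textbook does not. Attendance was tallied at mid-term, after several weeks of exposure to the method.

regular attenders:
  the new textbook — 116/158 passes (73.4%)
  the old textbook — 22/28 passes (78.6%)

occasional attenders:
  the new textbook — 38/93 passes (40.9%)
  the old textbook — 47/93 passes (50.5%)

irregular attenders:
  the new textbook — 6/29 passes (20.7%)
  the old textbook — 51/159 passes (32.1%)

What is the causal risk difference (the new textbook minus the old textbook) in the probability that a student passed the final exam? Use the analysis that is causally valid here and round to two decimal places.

+0.14

the old textbook is higher inside every mid-term attendance stratum but the new textbook is higher in aggregate. Whether to stratify depends on how mid-term attendance relates to the teaching method.
The distribution of mid-term attendance is itself part of what the teaching method does — it is an intermediate outcome. Holding it fixed would remove that part of the effect; the total effect is the pooled difference.
The causal difference is the pooled difference: 0.571 − 0.429 = +0.143.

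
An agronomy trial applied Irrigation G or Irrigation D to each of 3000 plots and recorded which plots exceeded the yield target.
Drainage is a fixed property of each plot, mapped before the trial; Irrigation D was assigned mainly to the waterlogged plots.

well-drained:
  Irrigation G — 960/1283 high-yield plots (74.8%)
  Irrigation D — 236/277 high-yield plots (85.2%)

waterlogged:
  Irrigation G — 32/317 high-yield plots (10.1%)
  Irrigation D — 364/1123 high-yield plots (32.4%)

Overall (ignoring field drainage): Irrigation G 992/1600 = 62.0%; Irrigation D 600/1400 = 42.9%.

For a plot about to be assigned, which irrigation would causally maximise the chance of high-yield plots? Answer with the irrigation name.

Irrigation D

Within every field drainage level Irrigation D has the higher rate, yet pooled Irrigation G does — Simpson's reversal.
Field drainage satisfies the back-door criterion: it is not a descendant of the irrigation, and it blocks the spurious path from irrigation to outcome. Adjusting for it (i.e., using the within-field drainage rates) gives the causal effect.
Within each level — well-drained: 74.8% vs 85.2%; waterlogged: 10.1% vs 32.4% — Irrigation D is higher every time.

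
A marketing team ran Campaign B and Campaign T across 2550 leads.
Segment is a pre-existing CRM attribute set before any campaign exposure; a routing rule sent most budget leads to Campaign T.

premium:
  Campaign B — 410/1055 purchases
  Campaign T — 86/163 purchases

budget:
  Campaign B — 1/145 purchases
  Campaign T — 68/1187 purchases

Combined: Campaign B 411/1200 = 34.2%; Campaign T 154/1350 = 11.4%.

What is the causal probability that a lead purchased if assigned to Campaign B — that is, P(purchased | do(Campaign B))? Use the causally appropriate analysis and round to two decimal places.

0.19

The customer segment-specific comparison favours Campaign T throughout, but the pooled figures favour Campaign B. The question is whether to condition on customer segment.
Customer segment is set before the campaign has any effect — it is not caused by the campaign — and it independently drives the outcome. That makes it a confounder, so the causal comparison is within customer segment levels.
Standardising Campaign B to the population customer segment mix: 0.478·410/1055 + 0.522·1/145 = 0.189.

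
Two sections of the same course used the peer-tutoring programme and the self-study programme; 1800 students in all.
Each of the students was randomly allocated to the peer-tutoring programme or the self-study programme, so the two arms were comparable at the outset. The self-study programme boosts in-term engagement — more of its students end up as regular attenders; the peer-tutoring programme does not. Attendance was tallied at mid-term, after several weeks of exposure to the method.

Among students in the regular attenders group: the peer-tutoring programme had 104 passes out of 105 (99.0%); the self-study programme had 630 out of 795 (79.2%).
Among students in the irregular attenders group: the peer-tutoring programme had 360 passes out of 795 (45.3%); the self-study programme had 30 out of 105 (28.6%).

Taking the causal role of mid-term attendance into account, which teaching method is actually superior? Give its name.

the self-study programme

Stratifying would compare teaching methods among students the teaching methods themselves sorted into mid-term attendance groups — a form of selection on an intermediate. The unconditioned pooled rates give the total causal effect.
Pooled: the peer-tutoring programme 51.6% vs the self-study programme 73.3%; the self-study programme is higher overall.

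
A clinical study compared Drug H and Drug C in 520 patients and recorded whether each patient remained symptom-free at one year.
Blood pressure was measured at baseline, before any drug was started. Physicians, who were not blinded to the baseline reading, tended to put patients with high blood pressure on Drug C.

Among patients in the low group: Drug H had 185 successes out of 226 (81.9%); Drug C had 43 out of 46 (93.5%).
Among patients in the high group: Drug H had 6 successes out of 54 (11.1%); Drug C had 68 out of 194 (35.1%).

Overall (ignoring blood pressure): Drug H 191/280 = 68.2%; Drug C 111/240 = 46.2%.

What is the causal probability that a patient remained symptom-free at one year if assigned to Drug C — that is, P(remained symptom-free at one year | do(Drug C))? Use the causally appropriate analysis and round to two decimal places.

Since blood pressure is a pre-existing factor (not a product of the drug) and it affects the outcome on its own, it is a confounder. The stratified rates, not the pooled rate, identify the causal effect.
Standardising Drug C to the population blood pressure mix: 0.523·43/46 + 0.477·68/194 = 0.656.

0.66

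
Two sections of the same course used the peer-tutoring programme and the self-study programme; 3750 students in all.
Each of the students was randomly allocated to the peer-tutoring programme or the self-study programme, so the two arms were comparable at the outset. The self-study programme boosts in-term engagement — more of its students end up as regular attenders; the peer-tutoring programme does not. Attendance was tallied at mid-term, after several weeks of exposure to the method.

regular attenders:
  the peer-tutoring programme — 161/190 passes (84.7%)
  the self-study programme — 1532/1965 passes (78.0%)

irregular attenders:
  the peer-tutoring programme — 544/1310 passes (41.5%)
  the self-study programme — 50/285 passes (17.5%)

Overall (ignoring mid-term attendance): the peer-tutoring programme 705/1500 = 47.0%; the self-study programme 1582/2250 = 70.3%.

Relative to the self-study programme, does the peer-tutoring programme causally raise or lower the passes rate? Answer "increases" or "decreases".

decreases

The distribution of mid-term attendance is itself part of what the teaching method does — it is an intermediate outcome. Holding it fixed would remove that part of the effect; the total effect is the pooled difference.
Pooled: the peer-tutoring programme 47.0% vs the self-study programme 70.3%; the self-study programme is higher overall.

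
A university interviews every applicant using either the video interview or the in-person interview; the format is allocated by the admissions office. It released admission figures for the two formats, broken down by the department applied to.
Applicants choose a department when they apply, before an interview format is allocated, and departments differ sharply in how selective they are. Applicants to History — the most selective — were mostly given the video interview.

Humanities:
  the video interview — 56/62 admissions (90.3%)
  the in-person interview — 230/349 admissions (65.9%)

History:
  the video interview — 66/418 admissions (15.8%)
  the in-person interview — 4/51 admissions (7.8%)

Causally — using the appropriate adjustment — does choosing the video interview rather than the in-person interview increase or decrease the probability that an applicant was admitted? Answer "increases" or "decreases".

Within every department level the video interview has the higher rate, yet pooled the in-person interview does — Simpson's reversal.
Department differs across interview formats for reasons unrelated to any effect of the interview format itself, and it separately predicts the outcome — a classic confounder. We must compare within department levels.
Within each level — Humanities: 90.3% vs 65.9%; History: 15.8% vs 7.8% — the video interview is higher every time.

increases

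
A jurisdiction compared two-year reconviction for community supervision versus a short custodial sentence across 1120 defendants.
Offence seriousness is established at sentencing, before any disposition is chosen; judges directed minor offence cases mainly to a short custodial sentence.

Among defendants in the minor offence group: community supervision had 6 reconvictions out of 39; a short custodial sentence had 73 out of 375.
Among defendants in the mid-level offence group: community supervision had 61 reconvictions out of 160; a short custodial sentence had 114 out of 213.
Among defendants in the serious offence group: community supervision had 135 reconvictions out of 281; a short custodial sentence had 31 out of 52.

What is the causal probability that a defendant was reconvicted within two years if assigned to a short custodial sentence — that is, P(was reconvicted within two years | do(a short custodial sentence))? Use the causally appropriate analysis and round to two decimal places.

0.43

The imbalance in offence seriousness arose from how defendants were allocated, not from anything the disposition did; and offence seriousness independently affects the outcome. The pooled gap is confounded — condition on offence seriousness.
Standardising a short custodial sentence to the population offence seriousness mix: 0.370·73/375 + 0.333·114/213 + 0.297·31/52 = 0.427.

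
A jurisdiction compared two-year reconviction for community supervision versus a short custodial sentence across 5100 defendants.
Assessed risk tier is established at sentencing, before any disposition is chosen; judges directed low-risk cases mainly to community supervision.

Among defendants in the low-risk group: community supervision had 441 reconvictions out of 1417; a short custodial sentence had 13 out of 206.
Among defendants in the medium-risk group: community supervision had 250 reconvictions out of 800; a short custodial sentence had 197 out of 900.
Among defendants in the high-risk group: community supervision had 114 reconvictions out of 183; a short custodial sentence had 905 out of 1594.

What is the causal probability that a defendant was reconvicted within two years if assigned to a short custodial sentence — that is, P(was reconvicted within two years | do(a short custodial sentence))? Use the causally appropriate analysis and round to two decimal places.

The stratified and pooled comparisons disagree (a short custodial sentence wins within each assessed risk tier; community supervision wins overall), so the answer turns on the causal role of assessed risk tier.
Assessed risk tier differs across dispositions for reasons unrelated to any effect of the disposition itself, and it separately predicts the outcome — a classic confounder. We must compare within assessed risk tier levels.
Standardising a short custodial sentence to the population assessed risk tier mix: 0.318·13/206 + 0.333·197/900 + 0.348·905/1594 = 0.291.

0.29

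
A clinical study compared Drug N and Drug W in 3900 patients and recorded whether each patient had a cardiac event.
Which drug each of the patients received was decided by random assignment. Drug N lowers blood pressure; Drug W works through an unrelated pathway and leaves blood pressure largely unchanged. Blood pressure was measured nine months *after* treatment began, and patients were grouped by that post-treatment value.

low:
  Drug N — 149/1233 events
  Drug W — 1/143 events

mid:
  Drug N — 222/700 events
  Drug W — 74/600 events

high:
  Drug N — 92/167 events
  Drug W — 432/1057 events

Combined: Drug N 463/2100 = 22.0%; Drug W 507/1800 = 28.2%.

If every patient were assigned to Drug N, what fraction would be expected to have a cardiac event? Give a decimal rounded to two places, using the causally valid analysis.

The distribution of blood pressure is itself part of what the drug does — it is an intermediate outcome. Holding it fixed would remove that part of the effect; the total effect is the pooled difference.
So P(outcome | do(Drug N)) is just the pooled rate for Drug N: 463/2100 = 0.220.

0.22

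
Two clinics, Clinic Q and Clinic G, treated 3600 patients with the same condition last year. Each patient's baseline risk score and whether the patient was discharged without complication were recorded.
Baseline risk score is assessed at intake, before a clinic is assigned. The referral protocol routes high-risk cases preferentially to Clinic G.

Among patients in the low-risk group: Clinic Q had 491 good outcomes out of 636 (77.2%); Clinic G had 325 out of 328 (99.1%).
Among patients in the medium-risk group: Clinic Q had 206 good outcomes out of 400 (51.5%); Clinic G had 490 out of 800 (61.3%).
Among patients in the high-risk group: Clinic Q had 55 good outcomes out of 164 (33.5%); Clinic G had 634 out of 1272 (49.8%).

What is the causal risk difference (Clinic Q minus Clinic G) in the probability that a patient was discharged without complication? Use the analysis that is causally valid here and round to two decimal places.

Since baseline risk score is a pre-existing factor (not a product of the clinic) and it affects the outcome on its own, it is a confounder. The stratified rates, not the pooled rate, identify the causal effect.
Adjusting over the population distribution of baseline risk score: 0.268·(0.772−0.991) + 0.333·(0.515−0.613) + 0.399·(0.335−0.498) = -0.156.

-0.16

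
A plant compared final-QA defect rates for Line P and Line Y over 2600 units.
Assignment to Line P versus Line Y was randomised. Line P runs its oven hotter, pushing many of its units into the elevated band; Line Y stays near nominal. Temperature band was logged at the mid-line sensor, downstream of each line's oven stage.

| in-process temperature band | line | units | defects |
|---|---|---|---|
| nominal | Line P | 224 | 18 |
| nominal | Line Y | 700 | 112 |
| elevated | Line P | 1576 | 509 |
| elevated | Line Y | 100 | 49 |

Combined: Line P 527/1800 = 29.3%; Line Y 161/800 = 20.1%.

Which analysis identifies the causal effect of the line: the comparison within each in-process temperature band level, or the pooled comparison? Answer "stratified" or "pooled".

Line P is lower inside every in-process temperature band stratum but Line Y is lower in aggregate. Whether to stratify depends on how in-process temperature band relates to the line.
The distribution of in-process temperature band is itself part of what the line does — it is an intermediate outcome. Holding it fixed would remove that part of the effect; the total effect is the pooled difference.
Pooled: Line P 29.3% vs Line Y 20.1%; Line Y is lower overall.

pooled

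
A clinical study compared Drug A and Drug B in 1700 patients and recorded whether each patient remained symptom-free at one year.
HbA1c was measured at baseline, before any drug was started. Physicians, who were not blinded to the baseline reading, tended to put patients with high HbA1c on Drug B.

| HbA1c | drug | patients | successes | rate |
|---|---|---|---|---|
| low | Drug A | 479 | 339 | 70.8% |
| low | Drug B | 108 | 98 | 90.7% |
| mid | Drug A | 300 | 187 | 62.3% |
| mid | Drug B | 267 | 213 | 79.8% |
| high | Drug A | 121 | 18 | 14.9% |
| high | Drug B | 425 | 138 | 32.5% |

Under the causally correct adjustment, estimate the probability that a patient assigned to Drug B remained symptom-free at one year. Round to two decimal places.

HbA1c is set before the drug has any effect — it is not caused by the drug — and it independently drives the outcome. That makes it a confounder, so the causal comparison is within HbA1c levels.
Standardising Drug B to the population HbA1c mix: 0.345·98/108 + 0.334·213/267 + 0.321·138/425 = 0.684.

0.68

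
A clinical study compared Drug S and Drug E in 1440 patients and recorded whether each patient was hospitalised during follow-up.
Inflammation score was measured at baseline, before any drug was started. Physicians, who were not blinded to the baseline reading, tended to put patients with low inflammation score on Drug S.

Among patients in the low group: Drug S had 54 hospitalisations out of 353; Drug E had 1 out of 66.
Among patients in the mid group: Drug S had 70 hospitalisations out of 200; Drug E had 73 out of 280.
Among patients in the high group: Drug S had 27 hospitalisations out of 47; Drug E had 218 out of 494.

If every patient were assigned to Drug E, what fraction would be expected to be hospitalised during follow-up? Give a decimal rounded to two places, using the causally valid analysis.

The stratified and pooled comparisons disagree (Drug E wins within each inflammation score; Drug S wins overall), so the answer turns on the causal role of inflammation score.
Inflammation score satisfies the back-door criterion: it is not a descendant of the drug, and it blocks the spurious path from drug to outcome. Adjusting for it (i.e., using the within-inflammation score rates) gives the causal effect.
Standardising Drug E to the population inflammation score mix: 0.291·1/66 + 0.333·73/280 + 0.376·218/494 = 0.257.

0.26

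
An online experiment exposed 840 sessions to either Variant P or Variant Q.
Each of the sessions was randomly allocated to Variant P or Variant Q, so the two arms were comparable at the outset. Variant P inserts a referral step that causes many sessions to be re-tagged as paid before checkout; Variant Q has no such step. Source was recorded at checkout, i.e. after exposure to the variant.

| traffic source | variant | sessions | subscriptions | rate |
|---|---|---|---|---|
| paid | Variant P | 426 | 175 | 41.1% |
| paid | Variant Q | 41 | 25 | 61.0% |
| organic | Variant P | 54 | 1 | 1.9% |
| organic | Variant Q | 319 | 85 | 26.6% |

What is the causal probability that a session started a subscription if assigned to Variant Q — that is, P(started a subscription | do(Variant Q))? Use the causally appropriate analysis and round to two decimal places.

0.31

Traffic source is downstream of the variant. One should not condition on a consequence of treatment, so the overall rates are the right comparison.
So P(outcome | do(Variant Q)) is just the pooled rate for Variant Q: 110/360 = 0.306.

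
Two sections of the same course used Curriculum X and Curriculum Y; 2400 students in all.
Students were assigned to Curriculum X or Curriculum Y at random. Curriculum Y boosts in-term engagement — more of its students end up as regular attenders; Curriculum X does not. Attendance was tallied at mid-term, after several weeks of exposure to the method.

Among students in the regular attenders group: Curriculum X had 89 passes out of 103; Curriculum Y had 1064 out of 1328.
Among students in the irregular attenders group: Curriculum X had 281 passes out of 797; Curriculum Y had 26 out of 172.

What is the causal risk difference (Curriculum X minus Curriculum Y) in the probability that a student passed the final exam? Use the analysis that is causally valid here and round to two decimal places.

-0.32

Within every mid-term attendance level Curriculum X has the higher rate, yet pooled Curriculum Y does — Simpson's reversal.
Mid-term attendance is recorded after the teaching method and is itself shifted by it — it sits on the causal path from teaching method to outcome. Conditioning on a mediator would strip out part of the effect we want; the pooled comparison gives the total causal effect.
The causal difference is the pooled difference: 0.411 − 0.727 = -0.316.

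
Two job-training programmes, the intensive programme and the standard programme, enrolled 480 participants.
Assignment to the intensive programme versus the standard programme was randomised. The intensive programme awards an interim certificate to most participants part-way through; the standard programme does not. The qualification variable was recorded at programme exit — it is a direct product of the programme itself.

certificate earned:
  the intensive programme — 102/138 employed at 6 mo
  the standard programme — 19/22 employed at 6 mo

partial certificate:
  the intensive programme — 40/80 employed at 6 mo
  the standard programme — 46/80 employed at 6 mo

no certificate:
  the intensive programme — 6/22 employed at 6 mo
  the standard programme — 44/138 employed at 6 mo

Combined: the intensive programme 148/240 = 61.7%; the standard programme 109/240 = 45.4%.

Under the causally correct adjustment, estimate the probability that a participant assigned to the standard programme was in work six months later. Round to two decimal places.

0.45

the standard programme is higher inside every qualification attained during the programme stratum but the intensive programme is higher in aggregate. Whether to stratify depends on how qualification attained during the programme relates to the programme.
Because the programme influences qualification attained during the programme, qualification attained during the programme is a post-treatment mediator, not a confounder. Stratifying on it would bias the estimate; the causal effect is the crude pooled difference.
So P(outcome | do(the standard programme)) is just the pooled rate for the standard programme: 109/240 = 0.454.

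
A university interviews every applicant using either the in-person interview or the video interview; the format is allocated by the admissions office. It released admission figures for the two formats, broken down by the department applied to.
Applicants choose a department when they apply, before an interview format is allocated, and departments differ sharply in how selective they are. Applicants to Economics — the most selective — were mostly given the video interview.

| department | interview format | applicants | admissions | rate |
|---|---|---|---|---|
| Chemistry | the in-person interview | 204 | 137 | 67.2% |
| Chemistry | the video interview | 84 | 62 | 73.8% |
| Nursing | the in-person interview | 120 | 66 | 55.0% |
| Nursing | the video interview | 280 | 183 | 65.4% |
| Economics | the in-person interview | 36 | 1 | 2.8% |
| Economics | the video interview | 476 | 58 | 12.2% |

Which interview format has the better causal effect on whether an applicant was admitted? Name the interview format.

the video interview is higher inside every department stratum but the in-person interview is higher in aggregate. Whether to stratify depends on how department relates to the interview format.
Here department is a common cause — it drives both which interview format a case falls under and the outcome. The crude comparison mixes populations; the stratum-specific rates are the causally relevant ones.
Within each level — Chemistry: 67.2% vs 73.8%; Nursing: 55.0% vs 65.4%; Economics: 2.8% vs 12.2% — the video interview is higher every time.

the video interview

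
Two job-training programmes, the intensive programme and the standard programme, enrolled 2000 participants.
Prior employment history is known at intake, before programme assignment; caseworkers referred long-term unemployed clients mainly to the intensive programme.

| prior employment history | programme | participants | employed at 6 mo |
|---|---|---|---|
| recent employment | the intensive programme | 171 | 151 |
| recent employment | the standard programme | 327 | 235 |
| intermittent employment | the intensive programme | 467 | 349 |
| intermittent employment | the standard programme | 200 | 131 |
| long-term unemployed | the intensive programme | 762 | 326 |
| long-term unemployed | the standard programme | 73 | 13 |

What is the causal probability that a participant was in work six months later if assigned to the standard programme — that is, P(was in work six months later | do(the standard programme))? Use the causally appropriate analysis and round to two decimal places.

The stratified and pooled comparisons disagree (the intensive programme wins within each prior employment history; the standard programme wins overall), so the answer turns on the causal role of prior employment history.
Prior employment history differs across programmes for reasons unrelated to any effect of the programme itself, and it separately predicts the outcome — a classic confounder. We must compare within prior employment history levels.
Standardising the standard programme to the population prior employment history mix: 0.249·235/327 + 0.334·131/200 + 0.417·13/73 = 0.472.

0.47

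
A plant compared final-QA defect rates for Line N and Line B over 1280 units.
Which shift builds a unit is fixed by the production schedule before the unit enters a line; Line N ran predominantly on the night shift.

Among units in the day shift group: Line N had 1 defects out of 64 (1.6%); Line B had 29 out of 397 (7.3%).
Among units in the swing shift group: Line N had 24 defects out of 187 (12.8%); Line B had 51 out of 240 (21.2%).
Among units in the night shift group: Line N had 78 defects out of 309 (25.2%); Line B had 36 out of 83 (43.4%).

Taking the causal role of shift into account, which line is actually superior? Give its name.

Line N

Here shift is a common cause — it drives both which line a case falls under and the outcome. The crude comparison mixes populations; the stratum-specific rates are the causally relevant ones.
Within each level — day shift: 1.6% vs 7.3%; swing shift: 12.8% vs 21.2%; night shift: 25.2% vs 43.4% — Line N is lower every time.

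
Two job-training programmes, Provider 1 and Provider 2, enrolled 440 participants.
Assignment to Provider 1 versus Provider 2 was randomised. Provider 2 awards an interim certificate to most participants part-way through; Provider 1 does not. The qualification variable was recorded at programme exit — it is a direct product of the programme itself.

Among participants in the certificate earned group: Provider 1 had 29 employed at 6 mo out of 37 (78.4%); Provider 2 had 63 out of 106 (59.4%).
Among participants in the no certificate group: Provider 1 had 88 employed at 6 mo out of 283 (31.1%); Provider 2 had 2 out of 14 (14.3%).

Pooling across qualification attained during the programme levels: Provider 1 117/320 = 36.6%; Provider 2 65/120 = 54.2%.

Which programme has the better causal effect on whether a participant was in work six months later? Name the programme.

Qualification attained during the programme here is a post-treatment variable shaped by the programme; conditioning on it would introduce bias rather than remove it. The overall comparison is the causal one.
Pooled: Provider 1 36.6% vs Provider 2 54.2%; Provider 2 is higher overall.

Provider 2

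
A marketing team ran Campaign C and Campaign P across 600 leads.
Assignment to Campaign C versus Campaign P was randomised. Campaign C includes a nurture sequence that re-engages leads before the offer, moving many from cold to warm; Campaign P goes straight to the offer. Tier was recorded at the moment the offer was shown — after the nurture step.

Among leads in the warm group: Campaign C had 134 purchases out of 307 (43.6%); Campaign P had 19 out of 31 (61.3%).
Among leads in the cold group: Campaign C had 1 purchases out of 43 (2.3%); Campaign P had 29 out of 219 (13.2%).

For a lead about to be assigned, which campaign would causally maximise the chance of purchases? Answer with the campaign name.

Campaign C

Because the campaign influences engagement tier, engagement tier is a post-treatment mediator, not a confounder. Stratifying on it would bias the estimate; the causal effect is the crude pooled difference.
Pooled: Campaign C 38.6% vs Campaign P 19.2%; Campaign C is higher overall.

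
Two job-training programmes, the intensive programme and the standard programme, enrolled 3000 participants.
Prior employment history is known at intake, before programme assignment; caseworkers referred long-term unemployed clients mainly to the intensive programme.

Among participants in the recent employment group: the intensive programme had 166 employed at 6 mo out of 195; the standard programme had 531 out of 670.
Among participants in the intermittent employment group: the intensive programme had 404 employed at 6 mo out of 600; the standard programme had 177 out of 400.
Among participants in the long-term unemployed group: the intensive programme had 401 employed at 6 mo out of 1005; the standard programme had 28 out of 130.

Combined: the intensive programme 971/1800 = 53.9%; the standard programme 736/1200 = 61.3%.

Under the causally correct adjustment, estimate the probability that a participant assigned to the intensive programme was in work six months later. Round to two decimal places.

Within every prior employment history level the intensive programme has the higher rate, yet pooled the standard programme does — Simpson's reversal.
Prior employment history is set before the programme has any effect — it is not caused by the programme — and it independently drives the outcome. That makes it a confounder, so the causal comparison is within prior employment history levels.
Standardising the intensive programme to the population prior employment history mix: 0.288·166/195 + 0.333·404/600 + 0.378·401/1005 = 0.621.

0.62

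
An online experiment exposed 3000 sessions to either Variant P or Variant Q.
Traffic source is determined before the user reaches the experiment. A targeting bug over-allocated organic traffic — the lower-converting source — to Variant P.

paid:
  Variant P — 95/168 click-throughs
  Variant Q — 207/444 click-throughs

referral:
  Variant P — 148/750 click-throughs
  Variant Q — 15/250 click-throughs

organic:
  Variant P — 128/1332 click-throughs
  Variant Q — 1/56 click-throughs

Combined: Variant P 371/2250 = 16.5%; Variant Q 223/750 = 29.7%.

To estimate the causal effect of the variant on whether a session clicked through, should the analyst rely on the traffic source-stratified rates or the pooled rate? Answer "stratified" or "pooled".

Here traffic source is a common cause — it drives both which variant a case falls under and the outcome. The crude comparison mixes populations; the stratum-specific rates are the causally relevant ones.
Within each level — paid: 56.5% vs 46.6%; referral: 19.7% vs 6.0%; organic: 9.6% vs 1.8% — Variant P is higher every time.

stratified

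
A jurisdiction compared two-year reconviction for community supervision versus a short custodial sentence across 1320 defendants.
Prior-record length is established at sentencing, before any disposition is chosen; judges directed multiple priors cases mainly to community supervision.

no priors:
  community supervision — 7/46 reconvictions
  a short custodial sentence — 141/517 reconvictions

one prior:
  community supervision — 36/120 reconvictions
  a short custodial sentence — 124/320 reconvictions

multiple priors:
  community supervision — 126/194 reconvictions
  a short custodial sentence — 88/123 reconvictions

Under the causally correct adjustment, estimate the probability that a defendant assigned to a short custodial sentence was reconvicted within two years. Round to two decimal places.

community supervision is lower inside every prior-record length stratum but a short custodial sentence is lower in aggregate. Whether to stratify depends on how prior-record length relates to the disposition.
Nothing the disposition does changes prior-record length; the imbalance is an allocation artefact. With prior-record length also predicting the outcome, the pooled figure is confounded, and the within-stratum comparison is the causal one.
Standardising a short custodial sentence to the population prior-record length mix: 0.427·141/517 + 0.333·124/320 + 0.240·88/123 = 0.417.

0.42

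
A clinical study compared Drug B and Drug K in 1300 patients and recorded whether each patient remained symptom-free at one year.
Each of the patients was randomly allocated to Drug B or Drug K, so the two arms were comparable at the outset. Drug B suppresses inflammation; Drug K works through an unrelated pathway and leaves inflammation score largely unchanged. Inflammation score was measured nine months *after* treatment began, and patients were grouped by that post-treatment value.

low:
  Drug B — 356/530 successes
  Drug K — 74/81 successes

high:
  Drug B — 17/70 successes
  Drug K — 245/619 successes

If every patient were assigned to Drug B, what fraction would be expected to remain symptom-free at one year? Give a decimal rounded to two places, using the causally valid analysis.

0.62

Drug K is higher inside every inflammation score stratum but Drug B is higher in aggregate. Whether to stratify depends on how inflammation score relates to the drug.
Inflammation score lies on the pathway drug → inflammation score → outcome, so adjusting for it blocks the indirect effect. For the total causal effect of drug, use the unadjusted pooled rates.
So P(outcome | do(Drug B)) is just the pooled rate for Drug B: 373/600 = 0.622.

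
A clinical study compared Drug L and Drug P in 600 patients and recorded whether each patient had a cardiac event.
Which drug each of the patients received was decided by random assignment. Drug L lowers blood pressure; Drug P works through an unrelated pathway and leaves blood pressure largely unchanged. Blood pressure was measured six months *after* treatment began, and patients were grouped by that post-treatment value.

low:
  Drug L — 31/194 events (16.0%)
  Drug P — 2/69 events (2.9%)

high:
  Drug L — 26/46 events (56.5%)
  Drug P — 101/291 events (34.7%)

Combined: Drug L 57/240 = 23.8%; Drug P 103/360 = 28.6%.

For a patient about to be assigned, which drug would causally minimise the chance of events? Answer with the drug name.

Blood pressure is downstream of the drug. One should not condition on a consequence of treatment, so the overall rates are the right comparison.
Pooled: Drug L 23.8% vs Drug P 28.6%; Drug L is lower overall.

Drug L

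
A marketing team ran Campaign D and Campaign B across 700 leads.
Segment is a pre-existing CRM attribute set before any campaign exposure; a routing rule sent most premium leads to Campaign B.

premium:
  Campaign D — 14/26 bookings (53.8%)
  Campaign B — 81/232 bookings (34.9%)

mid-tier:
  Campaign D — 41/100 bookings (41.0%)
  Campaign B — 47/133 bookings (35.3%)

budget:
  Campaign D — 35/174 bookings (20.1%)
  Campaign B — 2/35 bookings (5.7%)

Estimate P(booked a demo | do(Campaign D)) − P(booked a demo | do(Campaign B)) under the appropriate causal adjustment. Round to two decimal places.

+0.13

The imbalance in customer segment arose from how leads were allocated, not from anything the campaign did; and customer segment independently affects the outcome. The pooled gap is confounded — condition on customer segment.
Adjusting over the population distribution of customer segment: 0.369·(0.538−0.349) + 0.333·(0.410−0.353) + 0.299·(0.201−0.057) = +0.132.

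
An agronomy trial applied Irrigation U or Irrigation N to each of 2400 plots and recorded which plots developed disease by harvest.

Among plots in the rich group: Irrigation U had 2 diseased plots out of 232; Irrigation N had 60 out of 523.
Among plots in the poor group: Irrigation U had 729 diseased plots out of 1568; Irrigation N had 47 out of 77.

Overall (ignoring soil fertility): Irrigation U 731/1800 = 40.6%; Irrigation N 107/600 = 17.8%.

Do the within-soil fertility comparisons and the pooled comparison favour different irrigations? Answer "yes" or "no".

yes

Within each soil fertility level (rich 0.9% vs 11.5%; poor 46.5% vs 61.0%), Irrigation U has the lower rate every time. Pooled: 40.6% vs 17.8% — Irrigation N has the lower rate overall. The two comparisons disagree.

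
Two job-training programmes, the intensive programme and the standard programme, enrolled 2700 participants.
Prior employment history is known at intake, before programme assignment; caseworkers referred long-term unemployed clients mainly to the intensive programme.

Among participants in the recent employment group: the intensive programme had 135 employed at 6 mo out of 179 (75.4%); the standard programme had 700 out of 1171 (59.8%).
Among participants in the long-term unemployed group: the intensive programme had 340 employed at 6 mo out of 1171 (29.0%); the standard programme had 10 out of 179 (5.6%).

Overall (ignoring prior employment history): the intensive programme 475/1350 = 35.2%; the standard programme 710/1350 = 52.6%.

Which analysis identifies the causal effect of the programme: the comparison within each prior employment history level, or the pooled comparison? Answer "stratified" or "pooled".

stratified

Prior employment history differs across programmes for reasons unrelated to any effect of the programme itself, and it separately predicts the outcome — a classic confounder. We must compare within prior employment history levels.
Within each level — recent employment: 75.4% vs 59.8%; long-term unemployed: 29.0% vs 5.6% — the intensive programme is higher every time.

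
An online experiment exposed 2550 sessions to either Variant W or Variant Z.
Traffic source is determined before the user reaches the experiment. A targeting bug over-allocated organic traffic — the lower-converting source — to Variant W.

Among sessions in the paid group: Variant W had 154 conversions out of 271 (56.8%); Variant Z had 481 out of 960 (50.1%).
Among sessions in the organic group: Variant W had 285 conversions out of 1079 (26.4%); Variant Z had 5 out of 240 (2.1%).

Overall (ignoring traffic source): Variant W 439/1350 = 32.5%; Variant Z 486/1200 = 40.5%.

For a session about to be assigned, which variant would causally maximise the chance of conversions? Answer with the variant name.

The stratified and pooled comparisons disagree (Variant W wins within each traffic source; Variant Z wins overall), so the answer turns on the causal role of traffic source.
Nothing the variant does changes traffic source; the imbalance is an allocation artefact. With traffic source also predicting the outcome, the pooled figure is confounded, and the within-stratum comparison is the causal one.
Within each level — paid: 56.8% vs 50.1%; organic: 26.4% vs 2.1% — Variant W is higher every time.

Variant W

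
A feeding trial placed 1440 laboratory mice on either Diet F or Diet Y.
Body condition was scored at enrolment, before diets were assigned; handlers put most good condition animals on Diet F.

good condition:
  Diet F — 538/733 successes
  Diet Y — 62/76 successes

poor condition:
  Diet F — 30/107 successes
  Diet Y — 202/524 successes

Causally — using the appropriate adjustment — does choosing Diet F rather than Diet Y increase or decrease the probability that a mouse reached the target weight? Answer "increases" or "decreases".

Since starting body condition is a pre-existing factor (not a product of the diet) and it affects the outcome on its own, it is a confounder. The stratified rates, not the pooled rate, identify the causal effect.
Within each level — good condition: 73.4% vs 81.6%; poor condition: 28.0% vs 38.5% — Diet Y is higher every time.

decreases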